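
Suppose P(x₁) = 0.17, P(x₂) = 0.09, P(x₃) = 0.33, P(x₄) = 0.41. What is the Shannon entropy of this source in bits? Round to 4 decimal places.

1.8024 bits

H = −Σ pᵢ log₂ pᵢ.
−0.17·log₂(0.17) = 0.4346
−0.09·log₂(0.09) = 0.3127
−0.33·log₂(0.33) = 0.5278
−0.41·log₂(0.41) = 0.5274
Sum ≈ 1.8024 → 1.8024 bits.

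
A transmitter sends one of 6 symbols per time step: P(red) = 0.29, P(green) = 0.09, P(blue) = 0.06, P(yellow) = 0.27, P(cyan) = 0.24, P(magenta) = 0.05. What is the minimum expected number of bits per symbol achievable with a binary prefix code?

Repeatedly combine the two least-probable nodes; the expected code length is the sum of the merged weights.
merge 1/20 + 3/50 → 11/100
merge 9/100 + 11/100 → 1/5
merge 1/5 + 6/25 → 11/25
merge 27/100 + 29/100 → 14/25
merge 11/25 + 14/25 → 1
L = 11/100 + 1/5 + 11/25 + 14/25 + 1 = 231/100 = 2.31 bits/symbol.

2.31 bits/symbol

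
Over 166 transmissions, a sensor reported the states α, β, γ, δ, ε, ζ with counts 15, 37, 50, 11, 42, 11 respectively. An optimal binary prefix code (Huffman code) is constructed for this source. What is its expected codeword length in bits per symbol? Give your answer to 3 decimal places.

2.355 bits/symbol

Probabilities are the counts divided by 166.
Repeatedly combine the two least-probable nodes; the expected code length is the sum of the merged weights.
merge 11/166 + 11/166 → 11/83
merge 15/166 + 11/83 → 37/166
merge 37/166 + 37/166 → 37/83
merge 21/83 + 25/83 → 46/83
merge 37/83 + 46/83 → 1
L = 11/83 + 37/166 + 37/83 + 46/83 + 1 = 391/166 ≈ 2.355 bits/symbol.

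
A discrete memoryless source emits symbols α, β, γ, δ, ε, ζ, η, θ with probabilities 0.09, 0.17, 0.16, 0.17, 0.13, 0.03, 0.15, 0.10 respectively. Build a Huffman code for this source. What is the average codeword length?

2.95 bits/symbol

Repeatedly combine the two least-probable nodes; the expected code length is the sum of the merged weights.
merge 3/100 + 9/100 → 3/25
merge 1/10 + 3/25 → 11/50
merge 13/100 + 3/20 → 7/25
merge 4/25 + 17/100 → 33/100
merge 17/100 + 11/50 → 39/100
merge 7/25 + 33/100 → 61/100
merge 39/100 + 61/100 → 1
L = 3/25 + 11/50 + 7/25 + 33/100 + 39/100 + 61/100 + 1 = 59/20 = 2.95 bits/symbol.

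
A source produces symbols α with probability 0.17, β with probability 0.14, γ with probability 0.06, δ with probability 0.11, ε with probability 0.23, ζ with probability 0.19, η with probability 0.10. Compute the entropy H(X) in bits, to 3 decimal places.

H = −Σ pᵢ log₂ pᵢ.
−0.17·log₂(0.17) = 0.4346
−0.14·log₂(0.14) = 0.3971
−0.06·log₂(0.06) = 0.2435
−0.11·log₂(0.11) = 0.3503
−0.23·log₂(0.23) = 0.4877
−0.19·log₂(0.19) = 0.4552
−0.10·log₂(0.10) = 0.3322
Sum ≈ 2.7006 → 2.701 bits.

2.701 bits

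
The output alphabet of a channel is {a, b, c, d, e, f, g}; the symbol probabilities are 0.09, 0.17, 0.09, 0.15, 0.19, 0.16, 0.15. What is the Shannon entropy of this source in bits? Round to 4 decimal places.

2.7592 bits

H = −Σ pᵢ log₂ pᵢ.
−0.09·log₂(0.09) = 0.3127
−0.17·log₂(0.17) = 0.4346
−0.09·log₂(0.09) = 0.3127
−0.15·log₂(0.15) = 0.4105
−0.19·log₂(0.19) = 0.4552
−0.16·log₂(0.16) = 0.4230
−0.15·log₂(0.15) = 0.4105
Sum ≈ 2.7592 → 2.7592 bits.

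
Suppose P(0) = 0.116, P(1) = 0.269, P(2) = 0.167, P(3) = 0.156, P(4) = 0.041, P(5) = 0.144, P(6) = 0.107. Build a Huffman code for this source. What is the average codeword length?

Repeatedly combine the two least-probable nodes; the expected code length is the sum of the merged weights.
merge 41/1000 + 107/1000 → 37/250
merge 29/250 + 18/125 → 13/50
merge 37/250 + 39/250 → 38/125
merge 167/1000 + 13/50 → 427/1000
merge 269/1000 + 38/125 → 573/1000
merge 427/1000 + 573/1000 → 1
L = 37/250 + 13/50 + 38/125 + 427/1000 + 573/1000 + 1 = 339/125 = 2.712 bits/symbol.

2.712 bits/symbol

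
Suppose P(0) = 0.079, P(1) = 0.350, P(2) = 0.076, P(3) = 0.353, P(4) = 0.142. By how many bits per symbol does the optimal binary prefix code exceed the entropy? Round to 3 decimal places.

0.067 bits

Entropy H = −Σ p log₂ p ≈ 2.0321 bits.
Huffman merges: 19/250+79/1000→31/200; 71/500+31/200→297/1000; 297/1000+7/20→647/1000; 353/1000+647/1000→1. L = 2099/1000 ≈ 2.0990.
L − H = 2.0990 − 2.0321 = 0.067 bits.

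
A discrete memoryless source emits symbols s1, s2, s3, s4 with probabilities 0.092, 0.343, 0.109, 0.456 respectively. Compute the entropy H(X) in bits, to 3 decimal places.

1.711 bits

H = −Σ pᵢ log₂ pᵢ.
−0.092·log₂(0.092) = 0.3167
−0.343·log₂(0.343) = 0.5295
−0.109·log₂(0.109) = 0.3485
−0.456·log₂(0.456) = 0.5166
Sum ≈ 1.7113 → 1.711 bits.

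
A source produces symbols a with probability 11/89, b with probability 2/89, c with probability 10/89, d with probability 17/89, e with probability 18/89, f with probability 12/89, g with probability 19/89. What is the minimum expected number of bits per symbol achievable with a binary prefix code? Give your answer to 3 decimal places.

Repeatedly combine the two least-probable nodes; the expected code length is the sum of the merged weights.
merge 2/89 + 10/89 → 12/89
merge 11/89 + 12/89 → 23/89
merge 12/89 + 17/89 → 29/89
merge 18/89 + 19/89 → 37/89
merge 23/89 + 29/89 → 52/89
merge 37/89 + 52/89 → 1
L = 12/89 + 23/89 + 29/89 + 37/89 + 52/89 + 1 = 242/89 ≈ 2.719 bits/symbol.

2.719 bits/symbol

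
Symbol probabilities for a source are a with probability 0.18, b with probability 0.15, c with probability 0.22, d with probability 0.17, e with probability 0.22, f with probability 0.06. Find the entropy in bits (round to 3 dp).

H = −Σ pᵢ log₂ pᵢ.
−0.18·log₂(0.18) = 0.4453
−0.15·log₂(0.15) = 0.4105
−0.22·log₂(0.22) = 0.4806
−0.17·log₂(0.17) = 0.4346
−0.22·log₂(0.22) = 0.4806
−0.06·log₂(0.06) = 0.2435
Sum ≈ 2.4951 → 2.495 bits.

2.495 bits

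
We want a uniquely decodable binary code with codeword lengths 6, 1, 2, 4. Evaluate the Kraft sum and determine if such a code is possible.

0.828125; yes

With common denominator 2^6 = 64: Σ 2^(−ℓᵢ) = 1/64 + 32/64 + 16/64 + 4/64 = 53/64 = 0.828125.
Kraft's inequality requires Σ ≤ 1; here Σ = 0.828125 ≤ 1, so such a prefix code exists.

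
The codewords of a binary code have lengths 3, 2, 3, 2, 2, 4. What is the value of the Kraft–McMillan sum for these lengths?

1.0625

With common denominator 2^4 = 16: Σ 2^(−ℓᵢ) = 2/16 + 4/16 + 2/16 + 4/16 + 4/16 + 1/16 = 17/16 = 1.0625.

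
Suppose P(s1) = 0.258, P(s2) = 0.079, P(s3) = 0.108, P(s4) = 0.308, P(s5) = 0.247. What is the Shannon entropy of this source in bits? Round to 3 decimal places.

H = −Σ pᵢ log₂ pᵢ.
−0.258·log₂(0.258) = 0.5043
−0.079·log₂(0.079) = 0.2893
−0.108·log₂(0.108) = 0.3468
−0.308·log₂(0.308) = 0.5233
−0.247·log₂(0.247) = 0.4983
Sum ≈ 2.1619 → 2.162 bits.

2.162 bits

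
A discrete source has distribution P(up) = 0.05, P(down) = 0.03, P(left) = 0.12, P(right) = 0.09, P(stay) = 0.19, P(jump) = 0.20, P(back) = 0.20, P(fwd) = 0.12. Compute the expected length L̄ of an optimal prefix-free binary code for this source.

2.85 bits/symbol

Repeatedly combine the two least-probable nodes; the expected code length is the sum of the merged weights.
merge 3/100 + 1/20 → 2/25
merge 2/25 + 9/100 → 17/100
merge 3/25 + 3/25 → 6/25
merge 17/100 + 19/100 → 9/25
merge 1/5 + 1/5 → 2/5
merge 6/25 + 9/25 → 3/5
merge 2/5 + 3/5 → 1
L = 2/25 + 17/100 + 6/25 + 9/25 + 2/5 + 3/5 + 1 = 57/20 = 2.85 bits/symbol.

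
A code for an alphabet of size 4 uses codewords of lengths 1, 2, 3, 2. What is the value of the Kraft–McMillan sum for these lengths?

With common denominator 2^3 = 8: Σ 2^(−ℓᵢ) = 4/8 + 2/8 + 1/8 + 2/8 = 9/8 = 1.125.

1.125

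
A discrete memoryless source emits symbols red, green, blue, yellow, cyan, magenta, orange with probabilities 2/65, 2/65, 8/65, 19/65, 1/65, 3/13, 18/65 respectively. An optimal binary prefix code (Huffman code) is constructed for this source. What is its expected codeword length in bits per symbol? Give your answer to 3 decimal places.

Repeatedly combine the two least-probable nodes; the expected code length is the sum of the merged weights.
merge 1/65 + 2/65 → 3/65
merge 2/65 + 3/65 → 1/13
merge 1/13 + 8/65 → 1/5
merge 1/5 + 3/13 → 28/65
merge 18/65 + 19/65 → 37/65
merge 28/65 + 37/65 → 1
L = 3/65 + 1/13 + 1/5 + 28/65 + 37/65 + 1 = 151/65 ≈ 2.323 bits/symbol.

2.323 bits/symbol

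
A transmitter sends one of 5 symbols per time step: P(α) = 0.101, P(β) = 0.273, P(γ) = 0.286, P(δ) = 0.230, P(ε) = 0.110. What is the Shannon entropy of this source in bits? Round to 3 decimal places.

H = −Σ pᵢ log₂ pᵢ.
−0.101·log₂(0.101) = 0.3341
−0.273·log₂(0.273) = 0.5113
−0.286·log₂(0.286) = 0.5165
−0.230·log₂(0.230) = 0.4877
−0.110·log₂(0.110) = 0.3503
Sum ≈ 2.1998 → 2.200 bits.

2.200 bits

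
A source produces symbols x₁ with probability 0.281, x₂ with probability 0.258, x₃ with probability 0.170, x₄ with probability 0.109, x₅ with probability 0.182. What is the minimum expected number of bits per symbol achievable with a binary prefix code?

2.279 bits/symbol

Repeatedly combine the two least-probable nodes; the expected code length is the sum of the merged weights.
merge 109/1000 + 17/100 → 279/1000
merge 91/500 + 129/500 → 11/25
merge 279/1000 + 281/1000 → 14/25
merge 11/25 + 14/25 → 1
L = 279/1000 + 11/25 + 14/25 + 1 = 2279/1000 = 2.279 bits/symbol.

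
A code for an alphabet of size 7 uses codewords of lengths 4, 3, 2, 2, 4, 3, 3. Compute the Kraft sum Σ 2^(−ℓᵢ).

1

With common denominator 2^4 = 16: Σ 2^(−ℓᵢ) = 1/16 + 2/16 + 4/16 + 4/16 + 1/16 + 2/16 + 2/16 = 16/16 = 1.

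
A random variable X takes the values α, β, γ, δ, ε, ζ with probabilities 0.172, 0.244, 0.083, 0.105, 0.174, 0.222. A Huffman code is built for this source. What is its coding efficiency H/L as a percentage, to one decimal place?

Entropy H = −Σ p log₂ p ≈ 2.4938 bits.
Huffman merges: 83/1000+21/200→47/250; 43/250+87/500→173/500; 47/250+111/500→41/100; 61/250+173/500→59/100; 41/100+59/100→1. L = 1267/500 ≈ 2.5340.
Efficiency = H/L = 2.4938/2.5340 = 98.4%.

98.4%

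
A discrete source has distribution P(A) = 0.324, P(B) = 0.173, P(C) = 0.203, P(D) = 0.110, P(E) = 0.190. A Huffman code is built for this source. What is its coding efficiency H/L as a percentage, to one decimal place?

98.0%

Entropy H = −Σ p log₂ p ≈ 2.2372 bits.
Huffman merges: 11/100+173/1000→283/1000; 19/100+203/1000→393/1000; 283/1000+81/250→607/1000; 393/1000+607/1000→1. L = 2283/1000 ≈ 2.2830.
Efficiency = H/L = 2.2372/2.2830 = 98.0%.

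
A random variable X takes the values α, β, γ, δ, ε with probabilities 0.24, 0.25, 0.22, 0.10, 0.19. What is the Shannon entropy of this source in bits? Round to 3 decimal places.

H = −Σ pᵢ log₂ pᵢ.
−0.24·log₂(0.24) = 0.4941
−0.25·log₂(0.25) = 0.5000
−0.22·log₂(0.22) = 0.4806
−0.10·log₂(0.10) = 0.3322
−0.19·log₂(0.19) = 0.4552
Sum ≈ 2.2621 → 2.262 bits.

2.262 bits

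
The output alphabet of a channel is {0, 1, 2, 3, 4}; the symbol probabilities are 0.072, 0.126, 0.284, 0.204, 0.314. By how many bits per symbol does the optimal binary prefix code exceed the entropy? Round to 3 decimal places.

Entropy H = −Σ p log₂ p ≈ 2.1582 bits.
Huffman merges: 9/125+63/500→99/500; 99/500+51/250→201/500; 71/250+157/500→299/500; 201/500+299/500→1. L = 1099/500 ≈ 2.1980.
L − H = 2.1980 − 2.1582 = 0.040 bits.

0.040 bits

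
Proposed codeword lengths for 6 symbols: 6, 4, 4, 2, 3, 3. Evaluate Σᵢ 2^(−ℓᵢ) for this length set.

With common denominator 2^6 = 64: Σ 2^(−ℓᵢ) = 1/64 + 4/64 + 4/64 + 16/64 + 8/64 + 8/64 = 41/64 = 0.640625.

0.640625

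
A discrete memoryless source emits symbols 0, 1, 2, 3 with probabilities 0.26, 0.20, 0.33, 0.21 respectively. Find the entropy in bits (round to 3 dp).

H = −Σ pᵢ log₂ pᵢ.
−0.26·log₂(0.26) = 0.5053
−0.20·log₂(0.20) = 0.4644
−0.33·log₂(0.33) = 0.5278
−0.21·log₂(0.21) = 0.4728
Sum ≈ 1.9703 → 1.970 bits.

1.970 bits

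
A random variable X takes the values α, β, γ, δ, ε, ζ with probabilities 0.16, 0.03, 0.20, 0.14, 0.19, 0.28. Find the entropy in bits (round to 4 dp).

2.4057 bits

H = −Σ pᵢ log₂ pᵢ.
−0.16·log₂(0.16) = 0.4230
−0.03·log₂(0.03) = 0.1518
−0.20·log₂(0.20) = 0.4644
−0.14·log₂(0.14) = 0.3971
−0.19·log₂(0.19) = 0.4552
−0.28·log₂(0.28) = 0.5142
Sum ≈ 2.4057 → 2.4057 bits.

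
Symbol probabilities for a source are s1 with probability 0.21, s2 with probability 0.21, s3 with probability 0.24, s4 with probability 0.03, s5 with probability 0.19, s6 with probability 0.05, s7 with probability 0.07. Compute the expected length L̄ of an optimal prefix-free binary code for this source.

2.57 bits/symbol

Repeatedly combine the two least-probable nodes; the expected code length is the sum of the merged weights.
merge 3/100 + 1/20 → 2/25
merge 7/100 + 2/25 → 3/20
merge 3/20 + 19/100 → 17/50
merge 21/100 + 21/100 → 21/50
merge 6/25 + 17/50 → 29/50
merge 21/50 + 29/50 → 1
L = 2/25 + 3/20 + 17/50 + 21/50 + 29/50 + 1 = 257/100 = 2.57 bits/symbol.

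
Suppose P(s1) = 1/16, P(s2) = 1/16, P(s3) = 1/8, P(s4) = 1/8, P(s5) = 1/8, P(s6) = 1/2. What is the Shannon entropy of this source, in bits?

2.125 bits

Each probability is a power of 1/2, so log₂(1/p) is an integer.
H = Σ p·log₂(1/p) = 1/16·4 + 1/16·4 + 1/8·3 + 1/8·3 + 1/8·3 + 1/2·1 = 2.125 bits.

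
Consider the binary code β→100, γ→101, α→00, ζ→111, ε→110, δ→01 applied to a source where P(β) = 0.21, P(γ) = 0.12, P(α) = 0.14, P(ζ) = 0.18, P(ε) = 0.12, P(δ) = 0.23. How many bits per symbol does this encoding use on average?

2.63 bits/symbol

L̄ = Σ pᵢ·ℓᵢ = 0.21·3 + 0.12·3 + 0.14·2 + 0.18·3 + 0.12·3 + 0.23·2 = 2.63 bits/symbol.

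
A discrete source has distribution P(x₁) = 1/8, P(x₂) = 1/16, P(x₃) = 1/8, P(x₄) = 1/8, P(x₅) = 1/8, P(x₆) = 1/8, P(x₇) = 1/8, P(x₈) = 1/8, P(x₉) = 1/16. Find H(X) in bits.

3.125 bits

Each probability is a power of 1/2, so log₂(1/p) is an integer.
H = Σ p·log₂(1/p) = 1/8·3 + 1/16·4 + 1/8·3 + 1/8·3 + 1/8·3 + 1/8·3 + 1/8·3 + 1/8·3 + 1/16·4 = 3.125 bits.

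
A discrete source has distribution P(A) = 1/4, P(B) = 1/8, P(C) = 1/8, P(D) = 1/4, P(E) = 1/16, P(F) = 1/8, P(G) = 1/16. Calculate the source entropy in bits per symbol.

2.625 bits

Each probability is a power of 1/2, so log₂(1/p) is an integer.
H = Σ p·log₂(1/p) = 1/4·2 + 1/8·3 + 1/8·3 + 1/4·2 + 1/16·4 + 1/8·3 + 1/16·4 = 2.625 bits.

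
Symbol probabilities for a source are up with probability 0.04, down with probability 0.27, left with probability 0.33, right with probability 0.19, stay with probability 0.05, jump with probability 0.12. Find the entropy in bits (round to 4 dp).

2.2620 bits

H = −Σ pᵢ log₂ pᵢ.
−0.04·log₂(0.04) = 0.1858
−0.27·log₂(0.27) = 0.5100
−0.33·log₂(0.33) = 0.5278
−0.19·log₂(0.19) = 0.4552
−0.05·log₂(0.05) = 0.2161
−0.12·log₂(0.12) = 0.3671
Sum ≈ 2.2620 → 2.2620 bits.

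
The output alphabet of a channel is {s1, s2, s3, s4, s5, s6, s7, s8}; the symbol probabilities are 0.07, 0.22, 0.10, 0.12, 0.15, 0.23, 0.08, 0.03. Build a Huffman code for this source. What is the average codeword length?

2.83 bits/symbol

Repeatedly combine the two least-probable nodes; the expected code length is the sum of the merged weights.
merge 3/100 + 7/100 → 1/10
merge 2/25 + 1/10 → 9/50
merge 1/10 + 3/25 → 11/50
merge 3/20 + 9/50 → 33/100
merge 11/50 + 11/50 → 11/25
merge 23/100 + 33/100 → 14/25
merge 11/25 + 14/25 → 1
L = 1/10 + 9/50 + 11/50 + 33/100 + 11/25 + 14/25 + 1 = 283/100 = 2.83 bits/symbol.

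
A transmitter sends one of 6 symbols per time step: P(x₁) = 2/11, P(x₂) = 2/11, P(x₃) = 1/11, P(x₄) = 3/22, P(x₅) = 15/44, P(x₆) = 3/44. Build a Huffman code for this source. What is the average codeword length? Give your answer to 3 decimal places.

Repeatedly combine the two least-probable nodes; the expected code length is the sum of the merged weights.
merge 3/44 + 1/11 → 7/44
merge 3/22 + 7/44 → 13/44
merge 2/11 + 2/11 → 4/11
merge 13/44 + 15/44 → 7/11
merge 4/11 + 7/11 → 1
L = 7/44 + 13/44 + 4/11 + 7/11 + 1 = 27/11 ≈ 2.455 bits/symbol.

2.455 bits/symbol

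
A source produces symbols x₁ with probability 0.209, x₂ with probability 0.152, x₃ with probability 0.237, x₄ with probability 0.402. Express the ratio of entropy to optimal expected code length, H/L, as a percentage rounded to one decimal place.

97.3%

Entropy H = −Σ p log₂ p ≈ 1.9059 bits.
Huffman merges: 19/125+209/1000→361/1000; 237/1000+361/1000→299/500; 201/500+299/500→1. L = 1959/1000 ≈ 1.9590.
Efficiency = H/L = 1.9059/1.9590 = 97.3%.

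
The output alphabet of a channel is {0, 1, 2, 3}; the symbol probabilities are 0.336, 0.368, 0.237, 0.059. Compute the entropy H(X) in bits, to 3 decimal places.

1.793 bits

H = −Σ pᵢ log₂ pᵢ.
−0.336·log₂(0.336) = 0.5287
−0.368·log₂(0.368) = 0.5307
−0.237·log₂(0.237) = 0.4923
−0.059·log₂(0.059) = 0.2409
Sum ≈ 1.7926 → 1.793 bits.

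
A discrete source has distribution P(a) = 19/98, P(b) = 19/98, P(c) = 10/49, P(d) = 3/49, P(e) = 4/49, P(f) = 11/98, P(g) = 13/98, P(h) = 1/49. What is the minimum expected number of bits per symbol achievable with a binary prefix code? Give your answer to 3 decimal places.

2.847 bits/symbol

Repeatedly combine the two least-probable nodes; the expected code length is the sum of the merged weights.
merge 1/49 + 3/49 → 4/49
merge 4/49 + 4/49 → 8/49
merge 11/98 + 13/98 → 12/49
merge 8/49 + 19/98 → 5/14
merge 19/98 + 10/49 → 39/98
merge 12/49 + 5/14 → 59/98
merge 39/98 + 59/98 → 1
L = 4/49 + 8/49 + 12/49 + 5/14 + 39/98 + 59/98 + 1 = 279/98 ≈ 2.847 bits/symbol.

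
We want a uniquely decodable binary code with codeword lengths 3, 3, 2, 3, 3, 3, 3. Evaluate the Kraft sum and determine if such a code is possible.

1; yes

With common denominator 2^3 = 8: Σ 2^(−ℓᵢ) = 1/8 + 1/8 + 2/8 + 1/8 + 1/8 + 1/8 + 1/8 = 8/8 = 1.
Kraft's inequality requires Σ ≤ 1; here Σ = 1 ≤ 1, so such a prefix code exists.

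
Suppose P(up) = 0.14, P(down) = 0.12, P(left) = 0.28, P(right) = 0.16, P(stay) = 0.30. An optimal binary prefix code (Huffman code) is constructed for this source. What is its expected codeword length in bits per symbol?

2.26 bits/symbol

Repeatedly combine the two least-probable nodes; the expected code length is the sum of the merged weights.
merge 3/25 + 7/50 → 13/50
merge 4/25 + 13/50 → 21/50
merge 7/25 + 3/10 → 29/50
merge 21/50 + 29/50 → 1
L = 13/50 + 21/50 + 29/50 + 1 = 113/50 = 2.26 bits/symbol.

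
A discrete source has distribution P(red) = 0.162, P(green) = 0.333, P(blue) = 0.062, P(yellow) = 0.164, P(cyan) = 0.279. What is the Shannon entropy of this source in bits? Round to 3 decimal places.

H = −Σ pᵢ log₂ pᵢ.
−0.162·log₂(0.162) = 0.4254
−0.333·log₂(0.333) = 0.5283
−0.062·log₂(0.062) = 0.2487
−0.164·log₂(0.164) = 0.4278
−0.279·log₂(0.279) = 0.5138
Sum ≈ 2.1440 → 2.144 bits.

2.144 bits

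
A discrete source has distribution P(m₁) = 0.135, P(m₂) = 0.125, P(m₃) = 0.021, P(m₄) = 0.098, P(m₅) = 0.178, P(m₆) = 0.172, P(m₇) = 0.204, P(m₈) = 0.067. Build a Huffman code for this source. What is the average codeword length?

2.884 bits/symbol

Repeatedly combine the two least-probable nodes; the expected code length is the sum of the merged weights.
merge 21/1000 + 67/1000 → 11/125
merge 11/125 + 49/500 → 93/500
merge 1/8 + 27/200 → 13/50
merge 43/250 + 89/500 → 7/20
merge 93/500 + 51/250 → 39/100
merge 13/50 + 7/20 → 61/100
merge 39/100 + 61/100 → 1
L = 11/125 + 93/500 + 13/50 + 7/20 + 39/100 + 61/100 + 1 = 721/250 = 2.884 bits/symbol.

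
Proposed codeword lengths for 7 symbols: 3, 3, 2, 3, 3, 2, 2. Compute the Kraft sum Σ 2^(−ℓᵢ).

1.25

With common denominator 2^3 = 8: Σ 2^(−ℓᵢ) = 1/8 + 1/8 + 2/8 + 1/8 + 1/8 + 2/8 + 2/8 = 10/8 = 1.25.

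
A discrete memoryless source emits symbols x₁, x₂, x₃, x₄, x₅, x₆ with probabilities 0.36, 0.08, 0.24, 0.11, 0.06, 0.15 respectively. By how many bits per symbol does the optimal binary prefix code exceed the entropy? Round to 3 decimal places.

Entropy H = −Σ p log₂ p ≈ 2.3206 bits.
Huffman merges: 3/50+2/25→7/50; 11/100+7/50→1/4; 3/20+6/25→39/100; 1/4+9/25→61/100; 39/100+61/100→1. L = 239/100 ≈ 2.3900.
L − H = 2.3900 − 2.3206 = 0.069 bits.

0.069 bits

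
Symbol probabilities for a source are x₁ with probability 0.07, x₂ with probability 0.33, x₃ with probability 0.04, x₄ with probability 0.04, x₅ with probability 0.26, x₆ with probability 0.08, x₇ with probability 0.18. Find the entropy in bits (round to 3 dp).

2.410 bits

H = −Σ pᵢ log₂ pᵢ.
−0.07·log₂(0.07) = 0.2686
−0.33·log₂(0.33) = 0.5278
−0.04·log₂(0.04) = 0.1858
−0.04·log₂(0.04) = 0.1858
−0.26·log₂(0.26) = 0.5053
−0.08·log₂(0.08) = 0.2915
−0.18·log₂(0.18) = 0.4453
Sum ≈ 2.4100 → 2.410 bits.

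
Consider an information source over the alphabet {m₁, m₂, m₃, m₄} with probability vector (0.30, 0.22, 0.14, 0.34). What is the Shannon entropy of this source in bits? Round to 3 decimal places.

1.928 bits

H = −Σ pᵢ log₂ pᵢ.
−0.30·log₂(0.30) = 0.5211
−0.22·log₂(0.22) = 0.4806
−0.14·log₂(0.14) = 0.3971
−0.34·log₂(0.34) = 0.5292
Sum ≈ 1.9279 → 1.928 bits.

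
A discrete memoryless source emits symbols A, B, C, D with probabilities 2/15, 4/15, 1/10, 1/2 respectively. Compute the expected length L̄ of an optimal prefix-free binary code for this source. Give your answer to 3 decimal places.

1.733 bits/symbol

Repeatedly combine the two least-probable nodes; the expected code length is the sum of the merged weights.
merge 1/10 + 2/15 → 7/30
merge 7/30 + 4/15 → 1/2
merge 1/2 + 1/2 → 1
L = 7/30 + 1/2 + 1 = 26/15 ≈ 1.733 bits/symbol.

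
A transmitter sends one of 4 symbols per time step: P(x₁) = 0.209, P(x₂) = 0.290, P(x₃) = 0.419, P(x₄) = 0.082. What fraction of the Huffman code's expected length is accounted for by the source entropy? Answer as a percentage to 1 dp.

Entropy H = −Σ p log₂ p ≈ 1.8116 bits.
Huffman merges: 41/500+209/1000→291/1000; 29/100+291/1000→581/1000; 419/1000+581/1000→1. L = 234/125 ≈ 1.8720.
Efficiency = H/L = 1.8116/1.8720 = 96.8%.

96.8%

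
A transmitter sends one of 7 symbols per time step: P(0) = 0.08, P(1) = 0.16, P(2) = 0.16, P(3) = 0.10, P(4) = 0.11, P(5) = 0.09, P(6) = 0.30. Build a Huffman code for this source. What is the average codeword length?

Repeatedly combine the two least-probable nodes; the expected code length is the sum of the merged weights.
merge 2/25 + 9/100 → 17/100
merge 1/10 + 11/100 → 21/100
merge 4/25 + 4/25 → 8/25
merge 17/100 + 21/100 → 19/50
merge 3/10 + 8/25 → 31/50
merge 19/50 + 31/50 → 1
L = 17/100 + 21/100 + 8/25 + 19/50 + 31/50 + 1 = 27/10 = 2.7 bits/symbol.

2.7 bits/symbol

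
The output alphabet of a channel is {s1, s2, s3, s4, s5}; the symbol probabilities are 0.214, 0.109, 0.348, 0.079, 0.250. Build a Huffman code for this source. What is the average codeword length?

2.188 bits/symbol

Repeatedly combine the two least-probable nodes; the expected code length is the sum of the merged weights.
merge 79/1000 + 109/1000 → 47/250
merge 47/250 + 107/500 → 201/500
merge 1/4 + 87/250 → 299/500
merge 201/500 + 299/500 → 1
L = 47/250 + 201/500 + 299/500 + 1 = 547/250 = 2.188 bits/symbol.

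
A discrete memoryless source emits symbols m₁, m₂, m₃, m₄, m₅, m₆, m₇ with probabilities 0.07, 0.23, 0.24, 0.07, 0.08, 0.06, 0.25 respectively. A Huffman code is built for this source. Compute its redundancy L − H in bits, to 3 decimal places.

Entropy H = −Σ p log₂ p ≈ 2.5540 bits.
Huffman merges: 3/50+7/100→13/100; 7/100+2/25→3/20; 13/100+3/20→7/25; 23/100+6/25→47/100; 1/4+7/25→53/100; 47/100+53/100→1. L = 64/25 ≈ 2.5600.
L − H = 2.5600 − 2.5540 = 0.006 bits.

0.006 bits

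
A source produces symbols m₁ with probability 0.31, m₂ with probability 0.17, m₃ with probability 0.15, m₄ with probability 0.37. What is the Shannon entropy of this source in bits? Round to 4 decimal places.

1.8997 bits

H = −Σ pᵢ log₂ pᵢ.
−0.31·log₂(0.31) = 0.5238
−0.17·log₂(0.17) = 0.4346
−0.15·log₂(0.15) = 0.4105
−0.37·log₂(0.37) = 0.5307
Sum ≈ 1.8997 → 1.8997 bits.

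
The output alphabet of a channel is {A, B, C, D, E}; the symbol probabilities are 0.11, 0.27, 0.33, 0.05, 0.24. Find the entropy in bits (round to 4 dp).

2.0984 bits

H = −Σ pᵢ log₂ pᵢ.
−0.11·log₂(0.11) = 0.3503
−0.27·log₂(0.27) = 0.5100
−0.33·log₂(0.33) = 0.5278
−0.05·log₂(0.05) = 0.2161
−0.24·log₂(0.24) = 0.4941
Sum ≈ 2.0984 → 2.0984 bits.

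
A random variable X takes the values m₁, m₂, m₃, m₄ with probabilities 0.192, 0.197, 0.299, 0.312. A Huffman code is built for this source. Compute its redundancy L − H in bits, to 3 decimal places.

Entropy H = −Σ p log₂ p ≈ 1.9639 bits.
Huffman merges: 24/125+197/1000→389/1000; 299/1000+39/125→611/1000; 389/1000+611/1000→1. L = 2 ≈ 2.0000.
L − H = 2.0000 − 1.9639 = 0.036 bits.

0.036 bits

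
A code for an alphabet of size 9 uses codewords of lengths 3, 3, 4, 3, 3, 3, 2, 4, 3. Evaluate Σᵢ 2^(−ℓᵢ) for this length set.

With common denominator 2^4 = 16: Σ 2^(−ℓᵢ) = 2/16 + 2/16 + 1/16 + 2/16 + 2/16 + 2/16 + 4/16 + 1/16 + 2/16 = 18/16 = 1.125.

1.125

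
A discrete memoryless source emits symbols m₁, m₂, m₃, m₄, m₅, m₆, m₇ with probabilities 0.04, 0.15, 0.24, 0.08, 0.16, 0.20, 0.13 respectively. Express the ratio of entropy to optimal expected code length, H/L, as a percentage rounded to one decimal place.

Entropy H = −Σ p log₂ p ≈ 2.6520 bits.
Huffman merges: 1/25+2/25→3/25; 3/25+13/100→1/4; 3/20+4/25→31/100; 1/5+6/25→11/25; 1/4+31/100→14/25; 11/25+14/25→1. L = 67/25 ≈ 2.6800.
Efficiency = H/L = 2.6520/2.6800 = 99.0%.

99.0%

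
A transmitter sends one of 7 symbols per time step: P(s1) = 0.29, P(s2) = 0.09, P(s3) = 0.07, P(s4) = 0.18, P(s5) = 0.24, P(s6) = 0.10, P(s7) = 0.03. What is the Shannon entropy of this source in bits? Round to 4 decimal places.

2.5225 bits

H = −Σ pᵢ log₂ pᵢ.
−0.29·log₂(0.29) = 0.5179
−0.09·log₂(0.09) = 0.3127
−0.07·log₂(0.07) = 0.2686
−0.18·log₂(0.18) = 0.4453
−0.24·log₂(0.24) = 0.4941
−0.10·log₂(0.10) = 0.3322
−0.03·log₂(0.03) = 0.1518
Sum ≈ 2.5225 → 2.5225 bits.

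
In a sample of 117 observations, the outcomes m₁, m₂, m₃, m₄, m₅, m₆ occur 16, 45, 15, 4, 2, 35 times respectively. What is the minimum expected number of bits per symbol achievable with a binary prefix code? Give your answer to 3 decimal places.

2.162 bits/symbol

Probabilities are the counts divided by 117.
Repeatedly combine the two least-probable nodes; the expected code length is the sum of the merged weights.
merge 2/117 + 4/117 → 2/39
merge 2/39 + 5/39 → 7/39
merge 16/117 + 7/39 → 37/117
merge 35/117 + 37/117 → 8/13
merge 5/13 + 8/13 → 1
L = 2/39 + 7/39 + 37/117 + 8/13 + 1 = 253/117 ≈ 2.162 bits/symbol.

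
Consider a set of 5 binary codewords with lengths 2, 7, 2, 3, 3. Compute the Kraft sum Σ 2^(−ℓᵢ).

With common denominator 2^7 = 128: Σ 2^(−ℓᵢ) = 32/128 + 1/128 + 32/128 + 16/128 + 16/128 = 97/128 = 0.7578125.

0.7578125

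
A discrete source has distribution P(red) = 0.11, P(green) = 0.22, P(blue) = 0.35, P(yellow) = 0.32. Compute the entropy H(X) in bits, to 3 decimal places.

1.887 bits

H = −Σ pᵢ log₂ pᵢ.
−0.11·log₂(0.11) = 0.3503
−0.22·log₂(0.22) = 0.4806
−0.35·log₂(0.35) = 0.5301
−0.32·log₂(0.32) = 0.5260
Sum ≈ 1.8870 → 1.887 bits.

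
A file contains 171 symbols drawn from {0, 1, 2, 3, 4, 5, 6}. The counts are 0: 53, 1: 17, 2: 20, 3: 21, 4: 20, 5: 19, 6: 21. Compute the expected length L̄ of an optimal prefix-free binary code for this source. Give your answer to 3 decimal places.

2.690 bits/symbol

Probabilities are the counts divided by 171.
Repeatedly combine the two least-probable nodes; the expected code length is the sum of the merged weights.
merge 17/171 + 1/9 → 4/19
merge 20/171 + 20/171 → 40/171
merge 7/57 + 7/57 → 14/57
merge 4/19 + 40/171 → 4/9
merge 14/57 + 53/171 → 5/9
merge 4/9 + 5/9 → 1
L = 4/19 + 40/171 + 14/57 + 4/9 + 5/9 + 1 = 460/171 ≈ 2.690 bits/symbol.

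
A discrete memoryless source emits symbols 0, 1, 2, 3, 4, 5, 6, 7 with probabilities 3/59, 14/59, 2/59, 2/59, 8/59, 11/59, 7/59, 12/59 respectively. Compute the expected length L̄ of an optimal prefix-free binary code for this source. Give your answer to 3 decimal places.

2.746 bits/symbol

Repeatedly combine the two least-probable nodes; the expected code length is the sum of the merged weights.
merge 2/59 + 2/59 → 4/59
merge 3/59 + 4/59 → 7/59
merge 7/59 + 7/59 → 14/59
merge 8/59 + 11/59 → 19/59
merge 12/59 + 14/59 → 26/59
merge 14/59 + 19/59 → 33/59
merge 26/59 + 33/59 → 1
L = 4/59 + 7/59 + 14/59 + 19/59 + 26/59 + 33/59 + 1 = 162/59 ≈ 2.746 bits/symbol.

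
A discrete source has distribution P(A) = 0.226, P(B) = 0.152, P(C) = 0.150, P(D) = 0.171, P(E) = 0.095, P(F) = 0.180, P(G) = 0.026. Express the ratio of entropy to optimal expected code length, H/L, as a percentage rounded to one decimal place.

Entropy H = −Σ p log₂ p ≈ 2.6491 bits.
Huffman merges: 13/500+19/200→121/1000; 121/1000+3/20→271/1000; 19/125+171/1000→323/1000; 9/50+113/500→203/500; 271/1000+323/1000→297/500; 203/500+297/500→1. L = 543/200 ≈ 2.7150.
Efficiency = H/L = 2.6491/2.7150 = 97.6%.

97.6%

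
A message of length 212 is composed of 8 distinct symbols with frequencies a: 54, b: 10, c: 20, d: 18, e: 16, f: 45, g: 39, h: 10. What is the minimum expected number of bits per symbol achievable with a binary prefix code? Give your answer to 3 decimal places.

Probabilities are the counts divided by 212.
Repeatedly combine the two least-probable nodes; the expected code length is the sum of the merged weights.
merge 5/106 + 5/106 → 5/53
merge 4/53 + 9/106 → 17/106
merge 5/53 + 5/53 → 10/53
merge 17/106 + 39/212 → 73/212
merge 10/53 + 45/212 → 85/212
merge 27/106 + 73/212 → 127/212
merge 85/212 + 127/212 → 1
L = 5/53 + 17/106 + 10/53 + 73/212 + 85/212 + 127/212 + 1 = 591/212 ≈ 2.788 bits/symbol.

2.788 bits/symbol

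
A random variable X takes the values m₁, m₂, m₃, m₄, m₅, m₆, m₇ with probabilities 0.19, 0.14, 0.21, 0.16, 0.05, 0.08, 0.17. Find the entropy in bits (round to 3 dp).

2.690 bits

H = −Σ pᵢ log₂ pᵢ.
−0.19·log₂(0.19) = 0.4552
−0.14·log₂(0.14) = 0.3971
−0.21·log₂(0.21) = 0.4728
−0.16·log₂(0.16) = 0.4230
−0.05·log₂(0.05) = 0.2161
−0.08·log₂(0.08) = 0.2915
−0.17·log₂(0.17) = 0.4346
Sum ≈ 2.6904 → 2.690 bits.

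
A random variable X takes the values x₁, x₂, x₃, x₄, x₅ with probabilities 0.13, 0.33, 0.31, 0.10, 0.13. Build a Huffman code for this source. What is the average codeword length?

Repeatedly combine the two least-probable nodes; the expected code length is the sum of the merged weights.
merge 1/10 + 13/100 → 23/100
merge 13/100 + 23/100 → 9/25
merge 31/100 + 33/100 → 16/25
merge 9/25 + 16/25 → 1
L = 23/100 + 9/25 + 16/25 + 1 = 223/100 = 2.23 bits/symbol.

2.23 bits/symbol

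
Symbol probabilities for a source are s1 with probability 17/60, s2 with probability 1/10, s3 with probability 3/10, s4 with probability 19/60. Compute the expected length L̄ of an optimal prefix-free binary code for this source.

Repeatedly combine the two least-probable nodes; the expected code length is the sum of the merged weights.
merge 1/10 + 17/60 → 23/60
merge 3/10 + 19/60 → 37/60
merge 23/60 + 37/60 → 1
L = 23/60 + 37/60 + 1 = 2 bits/symbol.

2 bits/symbol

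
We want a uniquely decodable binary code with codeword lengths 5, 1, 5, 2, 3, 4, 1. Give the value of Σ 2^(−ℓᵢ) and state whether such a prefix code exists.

1.5; no

With common denominator 2^5 = 32: Σ 2^(−ℓᵢ) = 1/32 + 16/32 + 1/32 + 8/32 + 4/32 + 2/32 + 16/32 = 48/32 = 1.5.
Kraft's inequality requires Σ ≤ 1; here Σ = 1.5 > 1, so no such prefix code exists.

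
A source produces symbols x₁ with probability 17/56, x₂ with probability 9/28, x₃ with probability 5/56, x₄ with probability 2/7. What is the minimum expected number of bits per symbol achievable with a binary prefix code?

2 bits/symbol

Repeatedly combine the two least-probable nodes; the expected code length is the sum of the merged weights.
merge 5/56 + 2/7 → 3/8
merge 17/56 + 9/28 → 5/8
merge 3/8 + 5/8 → 1
L = 3/8 + 5/8 + 1 = 2 bits/symbol.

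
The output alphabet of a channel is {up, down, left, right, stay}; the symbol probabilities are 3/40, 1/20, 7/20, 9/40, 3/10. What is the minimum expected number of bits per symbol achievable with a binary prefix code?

2.125 bits/symbol

Repeatedly combine the two least-probable nodes; the expected code length is the sum of the merged weights.
merge 1/20 + 3/40 → 1/8
merge 1/8 + 9/40 → 7/20
merge 3/10 + 7/20 → 13/20
merge 7/20 + 13/20 → 1
L = 1/8 + 7/20 + 13/20 + 1 = 17/8 = 2.125 bits/symbol.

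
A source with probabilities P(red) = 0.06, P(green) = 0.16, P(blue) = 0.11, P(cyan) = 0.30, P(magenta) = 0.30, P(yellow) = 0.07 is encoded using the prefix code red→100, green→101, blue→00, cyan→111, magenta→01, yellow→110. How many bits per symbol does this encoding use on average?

2.59 bits/symbol

L̄ = Σ pᵢ·ℓᵢ = 0.06·3 + 0.16·3 + 0.11·2 + 0.30·3 + 0.30·2 + 0.07·3 = 2.59 bits/symbol.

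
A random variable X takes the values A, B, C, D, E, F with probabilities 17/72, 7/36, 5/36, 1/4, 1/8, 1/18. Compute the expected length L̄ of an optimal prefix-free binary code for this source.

Repeatedly combine the two least-probable nodes; the expected code length is the sum of the merged weights.
merge 1/18 + 1/8 → 13/72
merge 5/36 + 13/72 → 23/72
merge 7/36 + 17/72 → 31/72
merge 1/4 + 23/72 → 41/72
merge 31/72 + 41/72 → 1
L = 13/72 + 23/72 + 31/72 + 41/72 + 1 = 5/2 = 2.5 bits/symbol.

2.5 bits/symbol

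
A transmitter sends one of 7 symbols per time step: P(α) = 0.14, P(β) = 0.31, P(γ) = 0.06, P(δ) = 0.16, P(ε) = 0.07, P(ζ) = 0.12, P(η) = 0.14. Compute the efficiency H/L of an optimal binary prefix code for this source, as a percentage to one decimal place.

Entropy H = −Σ p log₂ p ≈ 2.6202 bits.
Huffman merges: 3/50+7/100→13/100; 3/25+13/100→1/4; 7/50+7/50→7/25; 4/25+1/4→41/100; 7/25+31/100→59/100; 41/100+59/100→1. L = 133/50 ≈ 2.6600.
Efficiency = H/L = 2.6202/2.6600 = 98.5%.

98.5%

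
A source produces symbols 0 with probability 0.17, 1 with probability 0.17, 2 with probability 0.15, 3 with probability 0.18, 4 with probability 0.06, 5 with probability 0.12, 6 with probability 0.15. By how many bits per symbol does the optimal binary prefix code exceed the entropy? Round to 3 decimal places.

0.074 bits

Entropy H = −Σ p log₂ p ≈ 2.7462 bits.
Huffman merges: 3/50+3/25→9/50; 3/20+3/20→3/10; 17/100+17/100→17/50; 9/50+9/50→9/25; 3/10+17/50→16/25; 9/25+16/25→1. L = 141/50 ≈ 2.8200.
L − H = 2.8200 − 2.7462 = 0.074 bits.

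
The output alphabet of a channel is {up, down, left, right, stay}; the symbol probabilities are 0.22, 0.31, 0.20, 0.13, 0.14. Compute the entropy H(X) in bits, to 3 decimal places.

H = −Σ pᵢ log₂ pᵢ.
−0.22·log₂(0.22) = 0.4806
−0.31·log₂(0.31) = 0.5238
−0.20·log₂(0.20) = 0.4644
−0.13·log₂(0.13) = 0.3826
−0.14·log₂(0.14) = 0.3971
Sum ≈ 2.2485 → 2.249 bits.

2.249 bits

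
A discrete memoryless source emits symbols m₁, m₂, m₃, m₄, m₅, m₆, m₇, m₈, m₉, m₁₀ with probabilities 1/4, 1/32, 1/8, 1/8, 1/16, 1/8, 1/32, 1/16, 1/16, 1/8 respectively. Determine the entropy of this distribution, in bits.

3.0625 bits

Each probability is a power of 1/2, so log₂(1/p) is an integer.
H = Σ p·log₂(1/p) = 1/4·2 + 1/32·5 + 1/8·3 + 1/8·3 + 1/16·4 + 1/8·3 + 1/32·5 + 1/16·4 + 1/16·4 + 1/8·3 = 3.0625 bits.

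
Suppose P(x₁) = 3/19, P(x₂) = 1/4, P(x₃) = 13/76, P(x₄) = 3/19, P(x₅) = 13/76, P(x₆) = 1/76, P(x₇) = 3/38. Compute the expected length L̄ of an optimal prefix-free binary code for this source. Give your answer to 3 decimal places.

2.671 bits/symbol

Repeatedly combine the two least-probable nodes; the expected code length is the sum of the merged weights.
merge 1/76 + 3/38 → 7/76
merge 7/76 + 3/19 → 1/4
merge 3/19 + 13/76 → 25/76
merge 13/76 + 1/4 → 8/19
merge 1/4 + 25/76 → 11/19
merge 8/19 + 11/19 → 1
L = 7/76 + 1/4 + 25/76 + 8/19 + 11/19 + 1 = 203/76 ≈ 2.671 bits/symbol.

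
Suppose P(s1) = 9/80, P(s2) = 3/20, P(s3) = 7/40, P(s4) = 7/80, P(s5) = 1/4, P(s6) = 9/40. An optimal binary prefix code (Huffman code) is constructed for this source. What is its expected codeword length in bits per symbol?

Repeatedly combine the two least-probable nodes; the expected code length is the sum of the merged weights.
merge 7/80 + 9/80 → 1/5
merge 3/20 + 7/40 → 13/40
merge 1/5 + 9/40 → 17/40
merge 1/4 + 13/40 → 23/40
merge 17/40 + 23/40 → 1
L = 1/5 + 13/40 + 17/40 + 23/40 + 1 = 101/40 = 2.525 bits/symbol.

2.525 bits/symbol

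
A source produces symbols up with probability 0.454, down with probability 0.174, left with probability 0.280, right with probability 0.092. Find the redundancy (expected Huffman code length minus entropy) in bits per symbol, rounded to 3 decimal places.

Entropy H = −Σ p log₂ p ≈ 1.7871 bits.
Huffman merges: 23/250+87/500→133/500; 133/500+7/25→273/500; 227/500+273/500→1. L = 453/250 ≈ 1.8120.
L − H = 1.8120 − 1.7871 = 0.025 bits.

0.025 bits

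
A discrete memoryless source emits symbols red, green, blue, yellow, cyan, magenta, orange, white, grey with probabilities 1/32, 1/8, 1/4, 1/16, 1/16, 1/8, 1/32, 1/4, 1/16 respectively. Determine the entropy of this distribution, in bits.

2.8125 bits

Each probability is a power of 1/2, so log₂(1/p) is an integer.
H = Σ p·log₂(1/p) = 1/32·5 + 1/8·3 + 1/4·2 + 1/16·4 + 1/16·4 + 1/8·3 + 1/32·5 + 1/4·2 + 1/16·4 = 2.8125 bits.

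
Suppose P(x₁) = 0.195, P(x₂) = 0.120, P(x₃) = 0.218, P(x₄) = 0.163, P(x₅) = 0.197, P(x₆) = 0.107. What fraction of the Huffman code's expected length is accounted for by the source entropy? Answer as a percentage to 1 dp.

98.2%

Entropy H = −Σ p log₂ p ≈ 2.5393 bits.
Huffman merges: 107/1000+3/25→227/1000; 163/1000+39/200→179/500; 197/1000+109/500→83/200; 227/1000+179/500→117/200; 83/200+117/200→1. L = 517/200 ≈ 2.5850.
Efficiency = H/L = 2.5393/2.5850 = 98.2%.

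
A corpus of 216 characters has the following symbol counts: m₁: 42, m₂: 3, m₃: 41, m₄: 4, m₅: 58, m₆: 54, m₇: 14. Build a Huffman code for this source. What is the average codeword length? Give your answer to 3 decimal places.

2.417 bits/symbol

Probabilities are the counts divided by 216.
Repeatedly combine the two least-probable nodes; the expected code length is the sum of the merged weights.
merge 1/72 + 1/54 → 7/216
merge 7/216 + 7/108 → 7/72
merge 7/72 + 41/216 → 31/108
merge 7/36 + 1/4 → 4/9
merge 29/108 + 31/108 → 5/9
merge 4/9 + 5/9 → 1
L = 7/216 + 7/72 + 31/108 + 4/9 + 5/9 + 1 = 29/12 ≈ 2.417 bits/symbol.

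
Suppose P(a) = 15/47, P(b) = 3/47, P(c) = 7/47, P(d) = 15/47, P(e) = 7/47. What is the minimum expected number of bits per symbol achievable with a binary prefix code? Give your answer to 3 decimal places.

Repeatedly combine the two least-probable nodes; the expected code length is the sum of the merged weights.
merge 3/47 + 7/47 → 10/47
merge 7/47 + 10/47 → 17/47
merge 15/47 + 15/47 → 30/47
merge 17/47 + 30/47 → 1
L = 10/47 + 17/47 + 30/47 + 1 = 104/47 ≈ 2.213 bits/symbol.

2.213 bits/symbol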